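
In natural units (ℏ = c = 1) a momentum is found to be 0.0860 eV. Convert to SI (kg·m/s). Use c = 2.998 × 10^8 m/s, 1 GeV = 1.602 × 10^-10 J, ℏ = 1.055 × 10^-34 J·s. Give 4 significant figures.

Momentum is [E]/c; divide by c.
1 GeV → 1/c × (1 GeV in J) = 5.344 × 10^-19 kg·m/s.
Convert the energy scale: 0.0860 eV = 8.60 × 10^-11 GeV.
Result: 8.60 × 10^-11 × 5.344 × 10^-19 = 4.595 × 10^-29 kg·m/s.

4.595 × 10^-29 kg·m/s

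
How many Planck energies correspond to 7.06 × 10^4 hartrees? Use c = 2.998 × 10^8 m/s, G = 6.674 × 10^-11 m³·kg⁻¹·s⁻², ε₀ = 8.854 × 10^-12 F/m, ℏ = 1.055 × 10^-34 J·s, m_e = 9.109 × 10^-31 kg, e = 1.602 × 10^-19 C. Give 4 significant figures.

hartree: E_h = m_e e⁴/(4πε₀ℏ)² = 4.354 × 10^-18 J
Planck energy: E_P = √(ℏc⁵/G) = 1.957 × 10^9 J
7.06 × 10^4 × 4.354 × 10^-18 / 1.957 × 10^9 = 1.571 × 10^-22

1.571 × 10^-22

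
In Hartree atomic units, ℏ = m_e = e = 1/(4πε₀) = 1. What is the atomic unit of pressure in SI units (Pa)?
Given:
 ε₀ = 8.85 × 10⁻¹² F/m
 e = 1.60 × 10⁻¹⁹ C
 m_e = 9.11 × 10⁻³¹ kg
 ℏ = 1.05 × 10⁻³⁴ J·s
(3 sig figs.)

From ℏ = m_e = e = 1/(4πε₀) = 1 the pressure scale is P_au = E_h/a₀³ = m_e⁴e¹⁰/((4πε₀)⁵ℏ⁸).
E_h = 4.38 × 10⁻¹⁸ J
a₀ = 5.26 × 10⁻¹¹ m
E_h/a₀³ = 3.01 × 10¹³ Pa

3.01 × 10¹³ Pa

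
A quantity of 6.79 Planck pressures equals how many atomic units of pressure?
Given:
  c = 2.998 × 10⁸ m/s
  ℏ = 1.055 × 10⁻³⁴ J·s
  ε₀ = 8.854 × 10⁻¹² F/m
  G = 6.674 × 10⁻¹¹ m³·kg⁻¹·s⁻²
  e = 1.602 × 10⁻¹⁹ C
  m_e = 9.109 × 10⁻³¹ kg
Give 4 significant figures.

Planck pressure: p_P = c⁷/(ℏG²) = 4.632 × 10¹¹³ Pa
atomic unit of pressure: P_au = E_h/a₀³ = m_e⁴e¹⁰/((4πε₀)⁵ℏ⁸) = 2.929 × 10¹³ Pa
6.79 × 4.632 × 10¹¹³ / 2.929 × 10¹³ = 1.074 × 10¹⁰¹

1.074 × 10¹⁰¹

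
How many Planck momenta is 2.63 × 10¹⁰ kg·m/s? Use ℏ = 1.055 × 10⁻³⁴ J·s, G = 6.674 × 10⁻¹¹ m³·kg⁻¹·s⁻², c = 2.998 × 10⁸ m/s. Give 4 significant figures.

Planck momentum: p_P = √(ℏc³/G) = 6.527 kg·m/s.
2.63 × 10¹⁰ / 6.527 = 4.030 × 10⁹

4.030 × 10⁹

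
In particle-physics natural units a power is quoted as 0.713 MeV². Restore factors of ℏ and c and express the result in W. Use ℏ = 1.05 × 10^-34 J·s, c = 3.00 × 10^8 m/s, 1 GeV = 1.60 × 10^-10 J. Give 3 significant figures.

1.74 × 10^8 W

Power is [E]/[T] = [E]²/ℏ.
1 GeV² → 1/ℏ × (1 GeV in J)² = 2.44 × 10^14 W.
Convert the energy scale: 0.713 MeV² = 7.13 × 10^-7 GeV².
Result: 7.13 × 10^-7 × 2.44 × 10^14 = 1.74 × 10^8 W.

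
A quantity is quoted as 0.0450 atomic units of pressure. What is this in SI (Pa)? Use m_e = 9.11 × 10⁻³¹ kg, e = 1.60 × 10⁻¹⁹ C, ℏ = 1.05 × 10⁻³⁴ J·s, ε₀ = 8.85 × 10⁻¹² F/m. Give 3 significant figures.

One atomic unit of pressure: P_au = E_h/a₀³ = m_e⁴e¹⁰/((4πε₀)⁵ℏ⁸) = 3.01 × 10¹³ Pa.
0.0450 × 3.01 × 10¹³ Pa = 1.36 × 10¹² Pa

1.36 × 10¹² Pa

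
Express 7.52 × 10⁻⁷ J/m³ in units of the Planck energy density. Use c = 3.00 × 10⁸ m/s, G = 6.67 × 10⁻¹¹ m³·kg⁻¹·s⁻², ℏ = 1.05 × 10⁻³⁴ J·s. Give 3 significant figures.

Planck energy density: u_P = c⁷/(ℏG²) = 4.68 × 10¹¹³ J/m³.
7.52 × 10⁻⁷ / 4.68 × 10¹¹³ = 1.61 × 10⁻¹²⁰

1.61 × 10⁻¹²⁰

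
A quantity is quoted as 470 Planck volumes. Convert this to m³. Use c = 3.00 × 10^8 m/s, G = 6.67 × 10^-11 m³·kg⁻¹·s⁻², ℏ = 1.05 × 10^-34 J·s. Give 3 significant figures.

One Planck volume: V_P = (ℏG/c³)^(3/2) = 4.18 × 10^-105 m³.
470 × 4.18 × 10^-105 m³ = 1.96 × 10^-102 m³

1.96 × 10^-102 m³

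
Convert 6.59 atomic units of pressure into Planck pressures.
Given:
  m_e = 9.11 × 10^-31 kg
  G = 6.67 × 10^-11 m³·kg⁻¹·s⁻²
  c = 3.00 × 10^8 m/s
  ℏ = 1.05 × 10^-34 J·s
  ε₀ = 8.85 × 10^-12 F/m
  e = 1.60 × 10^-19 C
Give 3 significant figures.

4.24 × 10^-100

atomic unit of pressure: P_au = E_h/a₀³ = m_e⁴e¹⁰/((4πε₀)⁵ℏ⁸) = 3.01 × 10^13 Pa
Planck pressure: p_P = c⁷/(ℏG²) = 4.68 × 10^113 Pa
6.59 × 3.01 × 10^13 / 4.68 × 10^113 = 4.24 × 10^-100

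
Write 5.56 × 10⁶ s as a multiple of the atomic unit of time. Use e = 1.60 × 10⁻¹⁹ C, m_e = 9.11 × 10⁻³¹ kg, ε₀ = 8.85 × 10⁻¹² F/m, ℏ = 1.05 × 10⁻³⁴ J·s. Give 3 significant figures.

atomic unit of time: τ_au = (4πε₀)²ℏ³/(m_e e⁴) = 2.40 × 10⁻¹⁷ s.
5.56 × 10⁶ / 2.40 × 10⁻¹⁷ = 2.32 × 10²³

2.32 × 10²³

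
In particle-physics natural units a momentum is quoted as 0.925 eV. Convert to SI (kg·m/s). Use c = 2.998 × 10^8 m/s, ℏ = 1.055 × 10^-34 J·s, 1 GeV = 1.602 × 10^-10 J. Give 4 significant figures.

Momentum is [E]/c; divide by c.
1 GeV → 1/c × (1 GeV in J) = 5.344 × 10^-19 kg·m/s.
Convert the energy scale: 0.925 eV = 9.25 × 10^-10 GeV.
Result: 9.25 × 10^-10 × 5.344 × 10^-19 = 4.943 × 10^-28 kg·m/s.

4.943 × 10^-28 kg·m/s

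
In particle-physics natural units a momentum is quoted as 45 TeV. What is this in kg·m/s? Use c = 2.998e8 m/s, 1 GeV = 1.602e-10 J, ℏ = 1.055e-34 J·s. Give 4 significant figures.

2.405e-14 kg·m/s

Momentum is [E]/c; divide by c.
1 GeV → 1/c × (1 GeV in J) = 5.344e-19 kg·m/s.
Convert the energy scale: 45 TeV = 4.50e4 GeV.
Result: 4.50e4 × 5.344e-19 = 2.405e-14 kg·m/s.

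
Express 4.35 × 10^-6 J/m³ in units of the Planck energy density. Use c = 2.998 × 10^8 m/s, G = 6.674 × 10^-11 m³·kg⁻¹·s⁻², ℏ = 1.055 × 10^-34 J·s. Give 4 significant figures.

9.391 × 10^-120

Planck energy density: u_P = c⁷/(ℏG²) = 4.632 × 10^113 J/m³.
4.35 × 10^-6 / 4.632 × 10^113 = 9.391 × 10^-120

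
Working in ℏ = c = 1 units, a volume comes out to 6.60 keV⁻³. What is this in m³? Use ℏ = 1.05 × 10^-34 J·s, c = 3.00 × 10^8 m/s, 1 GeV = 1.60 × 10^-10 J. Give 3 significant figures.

5.04 × 10^-29 m³

Volume is [L]³ = [E]⁻³·(ℏc)³.
1 GeV⁻³ → (ℏc)³ × (1 GeV in J)⁻³ = 7.63 × 10^-48 m³.
Convert the energy scale: 6.60 keV⁻³ = 6.60 × 10^18 GeV⁻³.
Result: 6.60 × 10^18 × 7.63 × 10^-48 = 5.04 × 10^-29 m³.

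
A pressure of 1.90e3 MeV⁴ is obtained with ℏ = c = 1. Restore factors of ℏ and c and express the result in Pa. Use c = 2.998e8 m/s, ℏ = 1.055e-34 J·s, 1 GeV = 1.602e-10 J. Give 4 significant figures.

Pressure is [E]/[L]³ = [E]⁴/(ℏc)³.
1 GeV⁴ → 1/(ℏc)³ × (1 GeV in J)⁴ = 2.082e37 Pa.
Convert the energy scale: 1.90e3 MeV⁴ = 1.90e-9 GeV⁴.
Result: 1.90e-9 × 2.082e37 = 3.955e28 Pa.

3.955e28 Pa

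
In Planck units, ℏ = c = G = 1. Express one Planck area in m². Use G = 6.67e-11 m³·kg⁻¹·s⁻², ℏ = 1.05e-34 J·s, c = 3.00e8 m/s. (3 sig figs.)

2.59e-70 m²

The unique combination of the constants set to 1 with dimensions of area is A_P = ℏG/c³.
  = 7.00e-45 / 2.70e25
  = 2.59e-70 m²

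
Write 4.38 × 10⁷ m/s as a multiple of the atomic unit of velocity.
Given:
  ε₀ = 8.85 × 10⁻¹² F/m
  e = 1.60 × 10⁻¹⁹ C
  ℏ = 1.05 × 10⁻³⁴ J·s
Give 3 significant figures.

atomic unit of velocity: v_au = e²/(4πε₀ℏ) = 2.19 × 10⁶ m/s.
4.38 × 10⁷ / 2.19 × 10⁶ = 20

20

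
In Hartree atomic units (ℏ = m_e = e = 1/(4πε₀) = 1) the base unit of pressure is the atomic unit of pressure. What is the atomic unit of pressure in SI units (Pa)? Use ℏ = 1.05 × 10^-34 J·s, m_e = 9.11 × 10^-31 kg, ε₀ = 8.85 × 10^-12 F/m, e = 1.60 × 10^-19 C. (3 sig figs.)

P_au = E_h/a₀³ = m_e⁴e¹⁰/((4πε₀)⁵ℏ⁸)
E_h = 4.38 × 10^-18 J
a₀ = 5.26 × 10^-11 m
E_h/a₀³ = 3.01 × 10^13 Pa

3.01 × 10^13 Pa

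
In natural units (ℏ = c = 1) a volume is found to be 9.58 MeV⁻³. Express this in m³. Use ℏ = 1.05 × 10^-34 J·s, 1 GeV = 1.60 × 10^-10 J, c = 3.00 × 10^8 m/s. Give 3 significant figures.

7.31 × 10^-38 m³

Volume is [L]³ = [E]⁻³·(ℏc)³.
1 GeV⁻³ → (ℏc)³ × (1 GeV in J)⁻³ = 7.63 × 10^-48 m³.
Convert the energy scale: 9.58 MeV⁻³ = 9.58 × 10^9 GeV⁻³.
Result: 9.58 × 10^9 × 7.63 × 10^-48 = 7.31 × 10^-38 m³.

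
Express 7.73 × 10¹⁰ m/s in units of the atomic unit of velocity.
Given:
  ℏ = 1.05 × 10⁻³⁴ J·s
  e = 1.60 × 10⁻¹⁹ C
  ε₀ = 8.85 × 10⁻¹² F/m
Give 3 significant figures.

atomic unit of velocity: v_au = e²/(4πε₀ℏ) = 2.19 × 10⁶ m/s.
7.73 × 10¹⁰ / 2.19 × 10⁶ = 3.53 × 10⁴

3.53 × 10⁴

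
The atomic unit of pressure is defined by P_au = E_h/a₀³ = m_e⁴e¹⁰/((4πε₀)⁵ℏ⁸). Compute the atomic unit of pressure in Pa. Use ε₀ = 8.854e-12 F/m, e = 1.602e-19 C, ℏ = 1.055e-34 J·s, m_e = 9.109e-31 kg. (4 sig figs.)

P_au = E_h/a₀³ = m_e⁴e¹⁰/((4πε₀)⁵ℏ⁸)
E_h = 4.354e-18 J
a₀ = 5.297e-11 m
E_h/a₀³ = 2.929e13 Pa

2.929e13 Pa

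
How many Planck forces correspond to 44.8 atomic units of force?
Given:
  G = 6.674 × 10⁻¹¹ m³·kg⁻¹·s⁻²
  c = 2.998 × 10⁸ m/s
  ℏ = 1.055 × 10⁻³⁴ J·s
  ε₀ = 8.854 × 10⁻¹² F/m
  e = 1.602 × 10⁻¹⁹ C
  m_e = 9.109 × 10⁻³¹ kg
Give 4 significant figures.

3.042 × 10⁻⁵⁰

atomic unit of force: F_au = E_h/a₀ = m_e²e⁶/((4πε₀)³ℏ⁴) = 8.220 × 10⁻⁸ N
Planck force: F_P = c⁴/G = 1.210 × 10⁴⁴ N
44.8 × 8.220 × 10⁻⁸ / 1.210 × 10⁴⁴ = 3.042 × 10⁻⁵⁰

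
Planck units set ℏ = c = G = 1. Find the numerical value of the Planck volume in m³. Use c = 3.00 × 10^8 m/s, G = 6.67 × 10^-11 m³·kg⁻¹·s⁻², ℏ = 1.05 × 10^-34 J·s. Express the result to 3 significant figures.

The unique combination of the constants set to 1 with dimensions of volume is V_P = (ℏG/c³)^(3/2).
  = √(1.75 × 10^-209)
  = 4.18 × 10^-105 m³

4.18 × 10^-105 m³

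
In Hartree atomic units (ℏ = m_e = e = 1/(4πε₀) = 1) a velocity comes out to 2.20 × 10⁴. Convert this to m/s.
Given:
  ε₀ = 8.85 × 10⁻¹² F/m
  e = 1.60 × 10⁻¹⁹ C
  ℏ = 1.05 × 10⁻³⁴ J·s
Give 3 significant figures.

4.82 × 10¹⁰ m/s

One atomic unit of velocity: v_au = e²/(4πε₀ℏ) = 2.19 × 10⁶ m/s.
2.20 × 10⁴ × 2.19 × 10⁶ m/s = 4.82 × 10¹⁰ m/s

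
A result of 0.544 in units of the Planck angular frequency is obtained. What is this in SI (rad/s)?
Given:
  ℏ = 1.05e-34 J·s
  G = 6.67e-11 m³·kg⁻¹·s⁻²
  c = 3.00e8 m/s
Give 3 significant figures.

One Planck angular frequency: ω_P = √(c⁵/(ℏG)) = 1.86e43 rad/s.
0.544 × 1.86e43 rad/s = 1.01e43 rad/s

1.01e43 rad/s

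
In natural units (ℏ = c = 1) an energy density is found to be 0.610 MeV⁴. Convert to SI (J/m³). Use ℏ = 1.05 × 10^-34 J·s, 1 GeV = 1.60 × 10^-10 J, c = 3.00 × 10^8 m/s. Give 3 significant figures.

[E]/[L]³ = [E]⁴/(ℏc)³; restore (ℏc)⁻³.
1 GeV⁴ → 1/(ℏc)³ × (1 GeV in J)⁴ = 2.10 × 10^37 J/m³.
Convert the energy scale: 0.610 MeV⁴ = 6.10 × 10^-13 GeV⁴.
Result: 6.10 × 10^-13 × 2.10 × 10^37 = 1.28 × 10^25 J/m³.

1.28 × 10^25 J/m³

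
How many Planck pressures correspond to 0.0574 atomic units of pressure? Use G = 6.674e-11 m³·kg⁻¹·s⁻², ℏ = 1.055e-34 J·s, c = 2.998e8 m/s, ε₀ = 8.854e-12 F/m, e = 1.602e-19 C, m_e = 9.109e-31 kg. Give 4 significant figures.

atomic unit of pressure: P_au = E_h/a₀³ = m_e⁴e¹⁰/((4πε₀)⁵ℏ⁸) = 2.929e13 Pa
Planck pressure: p_P = c⁷/(ℏG²) = 4.632e113 Pa
0.0574 × 2.929e13 / 4.632e113 = 3.630e-102

3.630e-102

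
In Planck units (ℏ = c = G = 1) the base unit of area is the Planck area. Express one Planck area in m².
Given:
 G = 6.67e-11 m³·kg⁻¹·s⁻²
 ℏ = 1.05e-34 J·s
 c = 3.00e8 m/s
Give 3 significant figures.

2.59e-70 m²

A_P = ℏG/c³
  = 7.00e-45 / 2.70e25
  = 2.59e-70 m²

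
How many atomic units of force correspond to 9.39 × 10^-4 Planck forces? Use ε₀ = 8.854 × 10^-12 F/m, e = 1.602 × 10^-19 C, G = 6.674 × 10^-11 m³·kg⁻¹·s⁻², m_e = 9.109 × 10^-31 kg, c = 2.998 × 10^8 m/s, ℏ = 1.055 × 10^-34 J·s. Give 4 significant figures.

1.383 × 10^48

Planck force: F_P = c⁴/G = 1.210 × 10^44 N
atomic unit of force: F_au = E_h/a₀ = m_e²e⁶/((4πε₀)³ℏ⁴) = 8.220 × 10^-8 N
9.39 × 10^-4 × 1.210 × 10^44 / 8.220 × 10^-8 = 1.383 × 10^48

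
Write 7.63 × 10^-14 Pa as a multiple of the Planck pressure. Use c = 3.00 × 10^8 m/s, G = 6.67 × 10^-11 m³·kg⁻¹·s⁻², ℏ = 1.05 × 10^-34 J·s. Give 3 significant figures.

Planck pressure: p_P = c⁷/(ℏG²) = 4.68 × 10^113 Pa.
7.63 × 10^-14 / 4.68 × 10^113 = 1.63 × 10^-127

1.63 × 10^-127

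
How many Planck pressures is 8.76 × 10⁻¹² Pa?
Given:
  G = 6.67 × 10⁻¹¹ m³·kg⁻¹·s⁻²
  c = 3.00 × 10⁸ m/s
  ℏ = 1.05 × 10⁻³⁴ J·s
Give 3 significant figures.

Planck pressure: p_P = c⁷/(ℏG²) = 4.68 × 10¹¹³ Pa.
8.76 × 10⁻¹² / 4.68 × 10¹¹³ = 1.87 × 10⁻¹²⁵

1.87 × 10⁻¹²⁵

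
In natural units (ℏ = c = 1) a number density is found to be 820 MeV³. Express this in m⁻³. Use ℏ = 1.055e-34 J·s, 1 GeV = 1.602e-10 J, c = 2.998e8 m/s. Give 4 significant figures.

1.065e41 m⁻³

Number density is [L]⁻³ = [E]³/(ℏc)³.
1 GeV³ → 1/(ℏc)³ × (1 GeV in J)³ = 1.299e47 m⁻³.
Convert the energy scale: 820 MeV³ = 8.20e-7 GeV³.
Result: 8.20e-7 × 1.299e47 = 1.065e41 m⁻³.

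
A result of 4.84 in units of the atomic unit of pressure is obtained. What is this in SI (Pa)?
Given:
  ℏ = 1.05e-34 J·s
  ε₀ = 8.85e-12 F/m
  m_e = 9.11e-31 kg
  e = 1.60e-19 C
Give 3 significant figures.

One atomic unit of pressure: P_au = E_h/a₀³ = m_e⁴e¹⁰/((4πε₀)⁵ℏ⁸) = 3.01e13 Pa.
4.84 × 3.01e13 Pa = 1.46e14 Pa

1.46e14 Pa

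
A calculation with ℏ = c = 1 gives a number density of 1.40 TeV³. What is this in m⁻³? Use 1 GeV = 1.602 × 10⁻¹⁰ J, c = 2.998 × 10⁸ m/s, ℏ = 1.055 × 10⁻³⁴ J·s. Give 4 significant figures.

1.819 × 10⁵⁶ m⁻³

Number density is [L]⁻³ = [E]³/(ℏc)³.
1 GeV³ → 1/(ℏc)³ × (1 GeV in J)³ = 1.299 × 10⁴⁷ m⁻³.
Convert the energy scale: 1.40 TeV³ = 1.40 × 10⁹ GeV³.
Result: 1.40 × 10⁹ × 1.299 × 10⁴⁷ = 1.819 × 10⁵⁶ m⁻³.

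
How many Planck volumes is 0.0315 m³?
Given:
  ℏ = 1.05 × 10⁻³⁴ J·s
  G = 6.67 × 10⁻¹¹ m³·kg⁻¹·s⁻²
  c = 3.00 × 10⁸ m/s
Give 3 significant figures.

7.54 × 10¹⁰²

Planck volume: V_P = (ℏG/c³)^(3/2) = 4.18 × 10⁻¹⁰⁵ m³.
0.0315 / 4.18 × 10⁻¹⁰⁵ = 7.54 × 10¹⁰²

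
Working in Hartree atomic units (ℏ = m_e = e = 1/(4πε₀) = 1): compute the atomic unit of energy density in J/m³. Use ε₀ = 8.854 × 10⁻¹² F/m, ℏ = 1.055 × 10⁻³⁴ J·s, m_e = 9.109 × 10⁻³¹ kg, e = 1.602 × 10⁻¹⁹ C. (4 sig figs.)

2.929 × 10¹³ J/m³

Dimensional analysis gives u_au = E_h/a₀³ = m_e⁴e¹⁰/((4πε₀)⁵ℏ⁸).
E_h = 4.354 × 10⁻¹⁸ J
a₀ = 5.297 × 10⁻¹¹ m
E_h/a₀³ = 2.929 × 10¹³ J/m³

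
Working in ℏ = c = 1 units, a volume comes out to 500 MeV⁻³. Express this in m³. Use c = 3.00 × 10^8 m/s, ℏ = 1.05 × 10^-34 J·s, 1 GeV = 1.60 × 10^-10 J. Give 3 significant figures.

3.82 × 10^-36 m³

Volume is [L]³ = [E]⁻³·(ℏc)³.
1 GeV⁻³ → (ℏc)³ × (1 GeV in J)⁻³ = 7.63 × 10^-48 m³.
Convert the energy scale: 500 MeV⁻³ = 5.00 × 10^11 GeV⁻³.
Result: 5.00 × 10^11 × 7.63 × 10^-48 = 3.82 × 10^-36 m³.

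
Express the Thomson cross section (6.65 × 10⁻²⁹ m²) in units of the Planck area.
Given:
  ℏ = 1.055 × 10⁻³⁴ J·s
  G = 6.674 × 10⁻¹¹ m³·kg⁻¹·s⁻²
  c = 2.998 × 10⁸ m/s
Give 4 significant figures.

2.545 × 10⁴¹

Planck area: A_P = ℏG/c³ = 2.613 × 10⁻⁷⁰ m².
6.65 × 10⁻²⁹ / 2.613 × 10⁻⁷⁰ = 2.545 × 10⁴¹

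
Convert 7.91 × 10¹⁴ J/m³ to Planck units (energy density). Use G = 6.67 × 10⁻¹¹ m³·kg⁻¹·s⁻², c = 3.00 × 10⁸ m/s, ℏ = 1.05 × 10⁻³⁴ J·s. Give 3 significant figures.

1.69 × 10⁻⁹⁹

Planck energy density: u_P = c⁷/(ℏG²) = 4.68 × 10¹¹³ J/m³.
7.91 × 10¹⁴ / 4.68 × 10¹¹³ = 1.69 × 10⁻⁹⁹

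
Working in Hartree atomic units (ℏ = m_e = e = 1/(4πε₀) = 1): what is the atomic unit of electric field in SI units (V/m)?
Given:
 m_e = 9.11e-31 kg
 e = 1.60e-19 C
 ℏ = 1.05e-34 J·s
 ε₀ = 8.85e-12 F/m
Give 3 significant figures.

The unique combination of the constants set to 1 with dimensions of electric field is E_au = E_h/(e a₀) = m_e²e⁵/((4πε₀)³ℏ⁴).
E_h = 4.38e-18 J
a₀ = 5.26e-11 m
E_h/(e·a₀) = 5.20e11 V/m

5.20e11 V/m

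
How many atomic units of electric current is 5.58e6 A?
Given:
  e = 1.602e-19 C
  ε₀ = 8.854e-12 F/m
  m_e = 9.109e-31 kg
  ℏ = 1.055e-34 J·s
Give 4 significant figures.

8.439e8

atomic unit of electric current: I_au = e E_h/ℏ = m_e e⁵/((4πε₀)²ℏ³) = 6.612e-3 A.
5.58e6 / 6.612e-3 = 8.439e8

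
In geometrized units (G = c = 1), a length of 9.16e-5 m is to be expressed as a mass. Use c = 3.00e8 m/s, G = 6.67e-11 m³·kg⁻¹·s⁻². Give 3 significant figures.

1.24e23 kg

Length → mass via c²/G.
9.16e-5 m × (c²/G) = 1.24e23 kg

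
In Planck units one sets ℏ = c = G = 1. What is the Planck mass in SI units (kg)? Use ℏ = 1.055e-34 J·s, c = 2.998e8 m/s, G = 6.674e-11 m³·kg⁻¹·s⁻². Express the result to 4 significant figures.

2.177e-8 kg

m_P = √(ℏc/G)
  = √(4.739e-16)
  = 2.177e-8 kg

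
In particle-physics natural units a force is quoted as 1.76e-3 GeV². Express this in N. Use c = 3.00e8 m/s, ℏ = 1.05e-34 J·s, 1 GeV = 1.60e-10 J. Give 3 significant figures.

Force is [E]/[L] = [E]²/(ℏc); restore (ℏc)⁻¹.
1 GeV² → 1/(ℏc) × (1 GeV in J)² = 8.13e5 N.
Result: 1.76e-3 × 8.13e5 = 1.43e3 N.

1.43e3 N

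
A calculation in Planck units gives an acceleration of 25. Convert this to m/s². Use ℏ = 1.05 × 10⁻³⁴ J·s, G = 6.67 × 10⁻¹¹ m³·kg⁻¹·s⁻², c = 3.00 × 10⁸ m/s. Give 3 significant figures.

1.40 × 10⁵³ m/s²

One Planck acceleration: a_P = √(c⁷/(ℏG)) = 5.59 × 10⁵¹ m/s².
25 × 5.59 × 10⁵¹ m/s² = 1.40 × 10⁵³ m/s²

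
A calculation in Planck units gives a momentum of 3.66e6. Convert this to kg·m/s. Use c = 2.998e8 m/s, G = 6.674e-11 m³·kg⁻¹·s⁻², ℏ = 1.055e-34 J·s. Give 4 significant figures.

One Planck momentum: p_P = √(ℏc³/G) = 6.527 kg·m/s.
3.66e6 × 6.527 kg·m/s = 2.389e7 kg·m/s

2.389e7 kg·m/s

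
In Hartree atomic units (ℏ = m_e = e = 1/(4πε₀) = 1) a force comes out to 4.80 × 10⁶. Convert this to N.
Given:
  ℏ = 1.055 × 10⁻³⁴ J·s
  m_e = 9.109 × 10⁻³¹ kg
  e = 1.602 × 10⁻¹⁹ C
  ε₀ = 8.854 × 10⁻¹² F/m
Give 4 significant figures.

0.3945 N

One atomic unit of force: F_au = E_h/a₀ = m_e²e⁶/((4πε₀)³ℏ⁴) = 8.220 × 10⁻⁸ N.
4.80 × 10⁶ × 8.220 × 10⁻⁸ N = 0.3945 N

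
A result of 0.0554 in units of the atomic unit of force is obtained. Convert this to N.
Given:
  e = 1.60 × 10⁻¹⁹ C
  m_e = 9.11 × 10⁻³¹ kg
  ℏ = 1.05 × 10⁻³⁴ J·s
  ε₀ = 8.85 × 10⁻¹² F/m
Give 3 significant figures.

One atomic unit of force: F_au = E_h/a₀ = m_e²e⁶/((4πε₀)³ℏ⁴) = 8.33 × 10⁻⁸ N.
0.0554 × 8.33 × 10⁻⁸ N = 4.61 × 10⁻⁹ N

4.61 × 10⁻⁹ N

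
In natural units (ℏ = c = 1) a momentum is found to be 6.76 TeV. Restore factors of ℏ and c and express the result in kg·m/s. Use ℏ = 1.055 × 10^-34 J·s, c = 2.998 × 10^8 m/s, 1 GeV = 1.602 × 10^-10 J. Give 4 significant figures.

3.612 × 10^-15 kg·m/s

Momentum is [E]/c; divide by c.
1 GeV → 1/c × (1 GeV in J) = 5.344 × 10^-19 kg·m/s.
Convert the energy scale: 6.76 TeV = 6.76 × 10^3 GeV.
Result: 6.76 × 10^3 × 5.344 × 10^-19 = 3.612 × 10^-15 kg·m/s.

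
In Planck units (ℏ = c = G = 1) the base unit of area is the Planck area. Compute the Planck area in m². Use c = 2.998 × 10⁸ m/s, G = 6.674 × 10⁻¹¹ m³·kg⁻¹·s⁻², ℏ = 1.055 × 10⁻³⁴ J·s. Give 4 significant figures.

A_P = ℏG/c³
  = 7.041 × 10⁻⁴⁵ / 2.695 × 10²⁵
  = 2.613 × 10⁻⁷⁰ m²

2.613 × 10⁻⁷⁰ m²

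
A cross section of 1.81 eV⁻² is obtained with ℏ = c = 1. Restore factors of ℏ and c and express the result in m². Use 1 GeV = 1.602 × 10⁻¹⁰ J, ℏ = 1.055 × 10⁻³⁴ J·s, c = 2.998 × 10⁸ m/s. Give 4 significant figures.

Area is [L]² = [E]⁻²·(ℏc)²; restore (ℏc)².
1 GeV⁻² → (ℏc)² × (1 GeV in J)⁻² = 3.898 × 10⁻³² m².
Convert the energy scale: 1.81 eV⁻² = 1.81 × 10¹⁸ GeV⁻².
Result: 1.81 × 10¹⁸ × 3.898 × 10⁻³² = 7.055 × 10⁻¹⁴ m².

7.055 × 10⁻¹⁴ m²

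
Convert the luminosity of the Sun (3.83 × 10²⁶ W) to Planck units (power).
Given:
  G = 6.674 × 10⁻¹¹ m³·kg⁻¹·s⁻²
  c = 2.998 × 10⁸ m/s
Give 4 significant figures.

Planck power: P_P = c⁵/G = 3.629 × 10⁵² W.
3.83 × 10²⁶ / 3.629 × 10⁵² = 1.055 × 10⁻²⁶

1.055 × 10⁻²⁶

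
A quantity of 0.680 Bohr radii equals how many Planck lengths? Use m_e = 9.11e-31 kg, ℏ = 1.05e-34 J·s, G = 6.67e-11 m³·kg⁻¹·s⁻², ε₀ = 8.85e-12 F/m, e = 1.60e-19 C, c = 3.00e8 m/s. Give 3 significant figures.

Bohr radius: a₀ = 4πε₀ℏ²/(m_e e²) = 5.26e-11 m
Planck length: ℓ_P = √(ℏG/c³) = 1.61e-35 m
0.680 × 5.26e-11 / 1.61e-35 = 2.22e24

2.22e24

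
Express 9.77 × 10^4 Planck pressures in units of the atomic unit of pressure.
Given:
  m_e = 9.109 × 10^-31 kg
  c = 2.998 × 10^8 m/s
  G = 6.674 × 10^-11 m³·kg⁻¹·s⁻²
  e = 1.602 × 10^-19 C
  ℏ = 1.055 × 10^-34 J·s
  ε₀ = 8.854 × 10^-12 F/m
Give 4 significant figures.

Planck pressure: p_P = c⁷/(ℏG²) = 4.632 × 10^113 Pa
atomic unit of pressure: P_au = E_h/a₀³ = m_e⁴e¹⁰/((4πε₀)⁵ℏ⁸) = 2.929 × 10^13 Pa
9.77 × 10^4 × 4.632 × 10^113 / 2.929 × 10^13 = 1.545 × 10^105

1.545 × 10^105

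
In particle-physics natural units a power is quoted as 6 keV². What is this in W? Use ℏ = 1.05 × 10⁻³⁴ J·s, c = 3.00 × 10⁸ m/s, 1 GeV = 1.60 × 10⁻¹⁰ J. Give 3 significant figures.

1.46 × 10³ W

Power is [E]/[T] = [E]²/ℏ.
1 GeV² → 1/ℏ × (1 GeV in J)² = 2.44 × 10¹⁴ W.
Convert the energy scale: 6 keV² = 6.00 × 10⁻¹² GeV².
Result: 6.00 × 10⁻¹² × 2.44 × 10¹⁴ = 1.46 × 10³ W.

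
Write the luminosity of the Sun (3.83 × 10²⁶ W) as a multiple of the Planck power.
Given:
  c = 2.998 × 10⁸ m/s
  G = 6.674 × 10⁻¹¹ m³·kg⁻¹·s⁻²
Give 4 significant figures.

Planck power: P_P = c⁵/G = 3.629 × 10⁵² W.
3.83 × 10²⁶ / 3.629 × 10⁵² = 1.055 × 10⁻²⁶

1.055 × 10⁻²⁶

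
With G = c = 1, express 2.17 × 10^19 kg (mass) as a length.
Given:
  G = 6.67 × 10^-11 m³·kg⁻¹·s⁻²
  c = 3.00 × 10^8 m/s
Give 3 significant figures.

In G = c = 1 units mass has dimensions of length; the conversion factor is G/c².
2.17 × 10^19 kg × (G/c²) = 1.61 × 10^-8 m

1.61 × 10^-8 m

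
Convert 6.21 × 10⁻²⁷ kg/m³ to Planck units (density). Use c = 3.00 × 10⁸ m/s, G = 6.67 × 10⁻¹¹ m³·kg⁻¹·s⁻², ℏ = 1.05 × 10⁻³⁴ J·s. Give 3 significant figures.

Planck density: ρ_P = c⁵/(ℏG²) = 5.20 × 10⁹⁶ kg/m³.
6.21 × 10⁻²⁷ / 5.20 × 10⁹⁶ = 1.19 × 10⁻¹²³

1.19 × 10⁻¹²³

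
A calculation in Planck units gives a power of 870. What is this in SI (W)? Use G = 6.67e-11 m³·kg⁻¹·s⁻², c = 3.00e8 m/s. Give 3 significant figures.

3.17e55 W

One Planck power: P_P = c⁵/G = 3.64e52 W.
870 × 3.64e52 W = 3.17e55 W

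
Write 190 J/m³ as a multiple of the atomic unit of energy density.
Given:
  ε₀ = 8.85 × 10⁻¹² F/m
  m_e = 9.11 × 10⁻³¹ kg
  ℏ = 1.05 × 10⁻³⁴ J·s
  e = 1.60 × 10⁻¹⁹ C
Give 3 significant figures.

6.31 × 10⁻¹²

atomic unit of energy density: u_au = E_h/a₀³ = m_e⁴e¹⁰/((4πε₀)⁵ℏ⁸) = 3.01 × 10¹³ J/m³.
190 / 3.01 × 10¹³ = 6.31 × 10⁻¹²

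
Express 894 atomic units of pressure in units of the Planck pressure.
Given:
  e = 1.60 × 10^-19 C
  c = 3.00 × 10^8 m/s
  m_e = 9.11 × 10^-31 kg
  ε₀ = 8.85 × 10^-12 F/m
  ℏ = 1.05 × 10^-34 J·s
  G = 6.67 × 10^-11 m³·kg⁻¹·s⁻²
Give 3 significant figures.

5.75 × 10^-98

atomic unit of pressure: P_au = E_h/a₀³ = m_e⁴e¹⁰/((4πε₀)⁵ℏ⁸) = 3.01 × 10^13 Pa
Planck pressure: p_P = c⁷/(ℏG²) = 4.68 × 10^113 Pa
894 × 3.01 × 10^13 / 4.68 × 10^113 = 5.75 × 10^-98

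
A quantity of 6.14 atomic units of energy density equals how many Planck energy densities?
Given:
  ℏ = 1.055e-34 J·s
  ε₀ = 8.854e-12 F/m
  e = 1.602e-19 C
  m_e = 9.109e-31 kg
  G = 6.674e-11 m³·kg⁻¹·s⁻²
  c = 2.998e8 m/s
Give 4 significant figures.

3.883e-100

atomic unit of energy density: u_au = E_h/a₀³ = m_e⁴e¹⁰/((4πε₀)⁵ℏ⁸) = 2.929e13 J/m³
Planck energy density: u_P = c⁷/(ℏG²) = 4.632e113 J/m³
6.14 × 2.929e13 / 4.632e113 = 3.883e-100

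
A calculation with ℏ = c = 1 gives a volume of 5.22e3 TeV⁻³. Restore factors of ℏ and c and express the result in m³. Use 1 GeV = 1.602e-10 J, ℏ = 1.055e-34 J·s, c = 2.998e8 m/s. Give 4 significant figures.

4.017e-53 m³

Volume is [L]³ = [E]⁻³·(ℏc)³.
1 GeV⁻³ → (ℏc)³ × (1 GeV in J)⁻³ = 7.696e-48 m³.
Convert the energy scale: 5.22e3 TeV⁻³ = 5.22e-6 GeV⁻³.
Result: 5.22e-6 × 7.696e-48 = 4.017e-53 m³.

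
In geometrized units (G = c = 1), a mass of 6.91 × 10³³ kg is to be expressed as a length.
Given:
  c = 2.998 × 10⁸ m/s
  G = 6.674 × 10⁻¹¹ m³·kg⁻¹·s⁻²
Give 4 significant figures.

5.131 × 10⁶ m

In G = c = 1 units mass has dimensions of length; the conversion factor is G/c².
6.91 × 10³³ kg × (G/c²) = 5.131 × 10⁶ m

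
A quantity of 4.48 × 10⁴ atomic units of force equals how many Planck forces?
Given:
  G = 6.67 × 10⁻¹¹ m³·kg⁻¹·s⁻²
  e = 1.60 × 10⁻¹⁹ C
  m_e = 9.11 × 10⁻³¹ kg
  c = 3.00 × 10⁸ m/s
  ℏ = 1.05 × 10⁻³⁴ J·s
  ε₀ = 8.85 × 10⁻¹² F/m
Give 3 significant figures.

3.07 × 10⁻⁴⁷

atomic unit of force: F_au = E_h/a₀ = m_e²e⁶/((4πε₀)³ℏ⁴) = 8.33 × 10⁻⁸ N
Planck force: F_P = c⁴/G = 1.21 × 10⁴⁴ N
4.48 × 10⁴ × 8.33 × 10⁻⁸ / 1.21 × 10⁴⁴ = 3.07 × 10⁻⁴⁷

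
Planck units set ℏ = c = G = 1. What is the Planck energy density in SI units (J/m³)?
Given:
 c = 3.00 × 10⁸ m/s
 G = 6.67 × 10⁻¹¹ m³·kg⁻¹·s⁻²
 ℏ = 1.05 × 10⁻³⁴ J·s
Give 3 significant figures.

4.68 × 10¹¹³ J/m³

The unique combination of the constants set to 1 with dimensions of energy density is u_P = c⁷/(ℏG²).
  = 2.19 × 10⁵⁹ / 4.67 × 10⁻⁵⁵
  = 4.68 × 10¹¹³ J/m³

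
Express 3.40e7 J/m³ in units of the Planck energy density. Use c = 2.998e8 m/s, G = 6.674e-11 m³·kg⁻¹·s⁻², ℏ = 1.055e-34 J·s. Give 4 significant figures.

7.340e-107

Planck energy density: u_P = c⁷/(ℏG²) = 4.632e113 J/m³.
3.40e7 / 4.632e113 = 7.340e-107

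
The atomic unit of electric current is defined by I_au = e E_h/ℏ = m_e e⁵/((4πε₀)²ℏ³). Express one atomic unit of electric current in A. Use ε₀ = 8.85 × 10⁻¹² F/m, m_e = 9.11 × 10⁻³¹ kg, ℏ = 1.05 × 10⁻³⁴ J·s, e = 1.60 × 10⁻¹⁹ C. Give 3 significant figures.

I_au = e E_h/ℏ = m_e e⁵/((4πε₀)²ℏ³)
E_h = 4.38 × 10⁻¹⁸ J
e·E_h/ℏ = 6.67 × 10⁻³ A

6.67 × 10⁻³ A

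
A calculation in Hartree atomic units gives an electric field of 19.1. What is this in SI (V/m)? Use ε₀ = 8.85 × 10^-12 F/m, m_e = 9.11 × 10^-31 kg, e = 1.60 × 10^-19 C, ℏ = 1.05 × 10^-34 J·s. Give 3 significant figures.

9.94 × 10^12 V/m

One atomic unit of electric field: E_au = E_h/(e a₀) = m_e²e⁵/((4πε₀)³ℏ⁴) = 5.20 × 10^11 V/m.
19.1 × 5.20 × 10^11 V/m = 9.94 × 10^12 V/m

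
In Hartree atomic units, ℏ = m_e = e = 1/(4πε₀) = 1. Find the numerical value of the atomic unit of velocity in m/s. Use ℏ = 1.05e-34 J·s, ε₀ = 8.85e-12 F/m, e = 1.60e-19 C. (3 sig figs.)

2.19e6 m/s

From ℏ = m_e = e = 1/(4πε₀) = 1 the velocity scale is v_au = e²/(4πε₀ℏ).
  = 2.56e-38 / 1.17e-44
  = 2.19e6 m/s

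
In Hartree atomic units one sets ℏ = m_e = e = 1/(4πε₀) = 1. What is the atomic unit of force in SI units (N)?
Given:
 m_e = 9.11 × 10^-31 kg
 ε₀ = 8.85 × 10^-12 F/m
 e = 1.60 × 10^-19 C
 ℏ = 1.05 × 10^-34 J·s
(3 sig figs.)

8.33 × 10^-8 N

F_au = E_h/a₀ = m_e²e⁶/((4πε₀)³ℏ⁴)
E_h = 4.38 × 10^-18 J
a₀ = 5.26 × 10^-11 m
E_h/a₀ = 8.33 × 10^-8 N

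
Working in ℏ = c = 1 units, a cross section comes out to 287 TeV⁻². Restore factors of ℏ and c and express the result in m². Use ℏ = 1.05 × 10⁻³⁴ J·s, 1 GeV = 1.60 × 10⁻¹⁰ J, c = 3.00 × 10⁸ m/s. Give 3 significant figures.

1.11 × 10⁻³⁵ m²

Area is [L]² = [E]⁻²·(ℏc)²; restore (ℏc)².
1 GeV⁻² → (ℏc)² × (1 GeV in J)⁻² = 3.88 × 10⁻³² m².
Convert the energy scale: 287 TeV⁻² = 2.87 × 10⁻⁴ GeV⁻².
Result: 2.87 × 10⁻⁴ × 3.88 × 10⁻³² = 1.11 × 10⁻³⁵ m².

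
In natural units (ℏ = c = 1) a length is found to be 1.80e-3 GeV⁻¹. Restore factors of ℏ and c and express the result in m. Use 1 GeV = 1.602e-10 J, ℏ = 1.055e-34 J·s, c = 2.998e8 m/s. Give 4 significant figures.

A length is [E]⁻¹ in ℏ=c=1; restore one factor of ℏc.
1 GeV⁻¹ → ℏc × (1 GeV in J)⁻¹ = 1.974e-16 m.
Result: 1.80e-3 × 1.974e-16 = 3.554e-19 m.

3.554e-19 m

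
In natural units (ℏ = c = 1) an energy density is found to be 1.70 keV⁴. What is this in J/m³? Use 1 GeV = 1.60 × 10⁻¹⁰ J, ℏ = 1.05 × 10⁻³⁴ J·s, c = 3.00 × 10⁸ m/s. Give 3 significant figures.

3.56 × 10¹³ J/m³

[E]/[L]³ = [E]⁴/(ℏc)³; restore (ℏc)⁻³.
1 GeV⁴ → 1/(ℏc)³ × (1 GeV in J)⁴ = 2.10 × 10³⁷ J/m³.
Convert the energy scale: 1.70 keV⁴ = 1.70 × 10⁻²⁴ GeV⁴.
Result: 1.70 × 10⁻²⁴ × 2.10 × 10³⁷ = 3.56 × 10¹³ J/m³.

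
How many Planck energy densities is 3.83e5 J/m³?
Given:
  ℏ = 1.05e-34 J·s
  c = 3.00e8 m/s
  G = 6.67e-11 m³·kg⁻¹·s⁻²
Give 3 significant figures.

Planck energy density: u_P = c⁷/(ℏG²) = 4.68e113 J/m³.
3.83e5 / 4.68e113 = 8.18e-109

8.18e-109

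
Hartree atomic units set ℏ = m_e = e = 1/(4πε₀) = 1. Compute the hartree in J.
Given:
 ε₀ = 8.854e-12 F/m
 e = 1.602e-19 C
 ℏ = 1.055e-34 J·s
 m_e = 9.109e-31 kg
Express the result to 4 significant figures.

From ℏ = m_e = e = 1/(4πε₀) = 1 the energy scale is E_h = m_e e⁴/(4πε₀ℏ)².
  = 6.000e-106 / 1.378e-88
  = 4.354e-18 J

4.354e-18 J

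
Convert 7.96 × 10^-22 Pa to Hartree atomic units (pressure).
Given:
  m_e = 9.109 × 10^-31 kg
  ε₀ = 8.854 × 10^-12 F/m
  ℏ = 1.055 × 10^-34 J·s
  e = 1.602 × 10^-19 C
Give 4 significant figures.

atomic unit of pressure: P_au = E_h/a₀³ = m_e⁴e¹⁰/((4πε₀)⁵ℏ⁸) = 2.929 × 10^13 Pa.
7.96 × 10^-22 / 2.929 × 10^13 = 2.718 × 10^-35

2.718 × 10^-35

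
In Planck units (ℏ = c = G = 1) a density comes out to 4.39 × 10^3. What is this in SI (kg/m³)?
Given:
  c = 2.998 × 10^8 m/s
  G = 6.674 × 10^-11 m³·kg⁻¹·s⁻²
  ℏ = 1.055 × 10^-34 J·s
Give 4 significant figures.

One Planck density: ρ_P = c⁵/(ℏG²) = 5.154 × 10^96 kg/m³.
4.39 × 10^3 × 5.154 × 10^96 kg/m³ = 2.263 × 10^100 kg/m³

2.263 × 10^100 kg/m³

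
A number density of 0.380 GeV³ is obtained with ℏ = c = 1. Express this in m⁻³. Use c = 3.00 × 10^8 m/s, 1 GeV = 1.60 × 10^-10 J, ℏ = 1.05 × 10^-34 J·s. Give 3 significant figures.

Number density is [L]⁻³ = [E]³/(ℏc)³.
1 GeV³ → 1/(ℏc)³ × (1 GeV in J)³ = 1.31 × 10^47 m⁻³.
Result: 0.380 × 1.31 × 10^47 = 4.98 × 10^46 m⁻³.

4.98 × 10^46 m⁻³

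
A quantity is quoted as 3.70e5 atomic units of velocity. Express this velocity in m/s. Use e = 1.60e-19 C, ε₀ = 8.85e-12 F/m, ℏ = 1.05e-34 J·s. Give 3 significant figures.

One atomic unit of velocity: v_au = e²/(4πε₀ℏ) = 2.19e6 m/s.
3.70e5 × 2.19e6 m/s = 8.11e11 m/s

8.11e11 m/s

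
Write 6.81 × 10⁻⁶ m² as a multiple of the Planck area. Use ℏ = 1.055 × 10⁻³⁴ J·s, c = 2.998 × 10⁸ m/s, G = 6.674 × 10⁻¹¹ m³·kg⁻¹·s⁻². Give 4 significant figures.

2.606 × 10⁶⁴

Planck area: A_P = ℏG/c³ = 2.613 × 10⁻⁷⁰ m².
6.81 × 10⁻⁶ / 2.613 × 10⁻⁷⁰ = 2.606 × 10⁶⁴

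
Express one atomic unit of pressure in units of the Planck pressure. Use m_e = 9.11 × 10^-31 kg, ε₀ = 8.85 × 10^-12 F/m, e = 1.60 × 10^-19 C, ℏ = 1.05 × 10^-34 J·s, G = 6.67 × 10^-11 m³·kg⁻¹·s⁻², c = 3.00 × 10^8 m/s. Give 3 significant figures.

atomic unit of pressure: P_au = E_h/a₀³ = m_e⁴e¹⁰/((4πε₀)⁵ℏ⁸) = 3.01 × 10^13 Pa
Planck pressure: p_P = c⁷/(ℏG²) = 4.68 × 10^113 Pa
ratio = 3.01 × 10^13 / 4.68 × 10^113 = 6.44 × 10^-101

6.44 × 10^-101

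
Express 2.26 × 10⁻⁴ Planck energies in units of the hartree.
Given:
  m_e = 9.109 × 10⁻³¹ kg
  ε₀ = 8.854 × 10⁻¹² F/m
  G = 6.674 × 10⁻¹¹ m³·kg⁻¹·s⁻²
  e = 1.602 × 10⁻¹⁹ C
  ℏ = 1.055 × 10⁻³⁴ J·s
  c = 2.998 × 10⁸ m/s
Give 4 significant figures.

Planck energy: E_P = √(ℏc⁵/G) = 1.957 × 10⁹ J
hartree: E_h = m_e e⁴/(4πε₀ℏ)² = 4.354 × 10⁻¹⁸ J
2.26 × 10⁻⁴ × 1.957 × 10⁹ / 4.354 × 10⁻¹⁸ = 1.016 × 10²³

1.016 × 10²³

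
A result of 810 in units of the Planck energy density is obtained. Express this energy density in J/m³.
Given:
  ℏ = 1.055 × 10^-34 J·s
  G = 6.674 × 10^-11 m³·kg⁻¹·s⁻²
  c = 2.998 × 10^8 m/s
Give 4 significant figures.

3.752 × 10^116 J/m³

One Planck energy density: u_P = c⁷/(ℏG²) = 4.632 × 10^113 J/m³.
810 × 4.632 × 10^113 J/m³ = 3.752 × 10^116 J/m³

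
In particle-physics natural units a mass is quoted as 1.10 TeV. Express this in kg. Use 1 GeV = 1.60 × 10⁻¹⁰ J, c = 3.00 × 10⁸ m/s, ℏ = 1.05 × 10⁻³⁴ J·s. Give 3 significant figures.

1.96 × 10⁻²⁴ kg

Mass is [E]/c²; divide by c².
1 GeV → 1/c² × (1 GeV in J) = 1.78 × 10⁻²⁷ kg.
Convert the energy scale: 1.10 TeV = 1.10 × 10³ GeV.
Result: 1.10 × 10³ × 1.78 × 10⁻²⁷ = 1.96 × 10⁻²⁴ kg.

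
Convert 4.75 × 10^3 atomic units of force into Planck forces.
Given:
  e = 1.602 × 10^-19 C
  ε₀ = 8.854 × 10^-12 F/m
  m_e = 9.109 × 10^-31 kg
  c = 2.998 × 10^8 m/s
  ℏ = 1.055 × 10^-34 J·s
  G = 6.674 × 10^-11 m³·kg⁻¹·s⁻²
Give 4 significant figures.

atomic unit of force: F_au = E_h/a₀ = m_e²e⁶/((4πε₀)³ℏ⁴) = 8.220 × 10^-8 N
Planck force: F_P = c⁴/G = 1.210 × 10^44 N
4.75 × 10^3 × 8.220 × 10^-8 / 1.210 × 10^44 = 3.226 × 10^-48

3.226 × 10^-48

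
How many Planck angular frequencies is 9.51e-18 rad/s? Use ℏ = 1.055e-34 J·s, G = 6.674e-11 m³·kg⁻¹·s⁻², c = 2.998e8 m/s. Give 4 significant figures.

5.128e-61

Planck angular frequency: ω_P = √(c⁵/(ℏG)) = 1.855e43 rad/s.
9.51e-18 / 1.855e43 = 5.128e-61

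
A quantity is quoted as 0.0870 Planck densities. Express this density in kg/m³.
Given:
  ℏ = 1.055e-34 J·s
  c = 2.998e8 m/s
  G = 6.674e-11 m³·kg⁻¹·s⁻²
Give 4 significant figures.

4.484e95 kg/m³

One Planck density: ρ_P = c⁵/(ℏG²) = 5.154e96 kg/m³.
0.0870 × 5.154e96 kg/m³ = 4.484e95 kg/m³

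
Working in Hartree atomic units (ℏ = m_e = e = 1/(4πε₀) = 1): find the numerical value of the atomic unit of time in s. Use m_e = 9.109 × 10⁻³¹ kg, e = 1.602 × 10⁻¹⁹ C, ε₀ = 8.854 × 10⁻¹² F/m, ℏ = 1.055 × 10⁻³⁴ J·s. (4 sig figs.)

From ℏ = m_e = e = 1/(4πε₀) = 1 the time scale is τ_au = (4πε₀)²ℏ³/(m_e e⁴).
E_h = 4.354 × 10⁻¹⁸ J
ℏ/E_h = 2.423 × 10⁻¹⁷ s

2.423 × 10⁻¹⁷ s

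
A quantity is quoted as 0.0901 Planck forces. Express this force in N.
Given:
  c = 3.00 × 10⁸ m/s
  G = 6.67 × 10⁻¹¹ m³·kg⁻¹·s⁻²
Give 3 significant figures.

1.09 × 10⁴³ N

One Planck force: F_P = c⁴/G = 1.21 × 10⁴⁴ N.
0.0901 × 1.21 × 10⁴⁴ N = 1.09 × 10⁴³ N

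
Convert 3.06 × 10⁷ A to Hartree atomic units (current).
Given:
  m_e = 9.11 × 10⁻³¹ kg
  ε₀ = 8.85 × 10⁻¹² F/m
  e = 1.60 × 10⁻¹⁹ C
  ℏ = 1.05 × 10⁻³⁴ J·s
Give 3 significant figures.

4.59 × 10⁹

atomic unit of electric current: I_au = e E_h/ℏ = m_e e⁵/((4πε₀)²ℏ³) = 6.67 × 10⁻³ A.
3.06 × 10⁷ / 6.67 × 10⁻³ = 4.59 × 10⁹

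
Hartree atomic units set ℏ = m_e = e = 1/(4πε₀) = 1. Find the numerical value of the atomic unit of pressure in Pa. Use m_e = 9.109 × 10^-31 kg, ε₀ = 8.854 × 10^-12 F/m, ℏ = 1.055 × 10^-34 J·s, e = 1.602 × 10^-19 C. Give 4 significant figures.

The unique combination of the constants set to 1 with dimensions of pressure is P_au = E_h/a₀³ = m_e⁴e¹⁰/((4πε₀)⁵ℏ⁸).
E_h = 4.354 × 10^-18 J
a₀ = 5.297 × 10^-11 m
E_h/a₀³ = 2.929 × 10^13 Pa

2.929 × 10^13 Pa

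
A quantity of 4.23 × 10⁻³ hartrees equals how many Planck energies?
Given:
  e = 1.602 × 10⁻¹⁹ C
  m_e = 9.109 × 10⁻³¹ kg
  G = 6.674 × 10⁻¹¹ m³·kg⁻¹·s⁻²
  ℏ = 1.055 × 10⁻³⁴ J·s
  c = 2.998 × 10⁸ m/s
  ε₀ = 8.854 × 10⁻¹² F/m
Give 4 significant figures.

9.413 × 10⁻³⁰

hartree: E_h = m_e e⁴/(4πε₀ℏ)² = 4.354 × 10⁻¹⁸ J
Planck energy: E_P = √(ℏc⁵/G) = 1.957 × 10⁹ J
4.23 × 10⁻³ × 4.354 × 10⁻¹⁸ / 1.957 × 10⁹ = 9.413 × 10⁻³⁰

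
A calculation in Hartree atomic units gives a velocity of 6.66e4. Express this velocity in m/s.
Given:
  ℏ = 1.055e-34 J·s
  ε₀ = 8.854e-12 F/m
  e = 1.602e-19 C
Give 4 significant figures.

One atomic unit of velocity: v_au = e²/(4πε₀ℏ) = 2.186e6 m/s.
6.66e4 × 2.186e6 m/s = 1.456e11 m/s

1.456e11 m/s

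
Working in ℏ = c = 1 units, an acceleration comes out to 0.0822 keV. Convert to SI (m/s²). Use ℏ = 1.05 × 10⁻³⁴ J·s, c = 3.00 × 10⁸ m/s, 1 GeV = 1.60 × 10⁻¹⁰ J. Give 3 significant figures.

Acceleration is [L]/[T]² = c·[E]/ℏ.
1 GeV → c/ℏ × (1 GeV in J) = 4.57 × 10³² m/s².
Convert the energy scale: 0.0822 keV = 8.22 × 10⁻⁸ GeV.
Result: 8.22 × 10⁻⁸ × 4.57 × 10³² = 3.76 × 10²⁵ m/s².

3.76 × 10²⁵ m/s²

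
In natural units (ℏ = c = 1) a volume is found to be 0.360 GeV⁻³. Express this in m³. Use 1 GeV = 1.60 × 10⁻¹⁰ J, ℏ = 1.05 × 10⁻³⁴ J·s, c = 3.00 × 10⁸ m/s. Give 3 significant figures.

Volume is [L]³ = [E]⁻³·(ℏc)³.
1 GeV⁻³ → (ℏc)³ × (1 GeV in J)⁻³ = 7.63 × 10⁻⁴⁸ m³.
Result: 0.360 × 7.63 × 10⁻⁴⁸ = 2.75 × 10⁻⁴⁸ m³.

2.75 × 10⁻⁴⁸ m³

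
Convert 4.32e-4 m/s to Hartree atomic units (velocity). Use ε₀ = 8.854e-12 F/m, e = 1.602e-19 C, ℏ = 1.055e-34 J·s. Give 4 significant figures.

1.976e-10

atomic unit of velocity: v_au = e²/(4πε₀ℏ) = 2.186e6 m/s.
4.32e-4 / 2.186e6 = 1.976e-10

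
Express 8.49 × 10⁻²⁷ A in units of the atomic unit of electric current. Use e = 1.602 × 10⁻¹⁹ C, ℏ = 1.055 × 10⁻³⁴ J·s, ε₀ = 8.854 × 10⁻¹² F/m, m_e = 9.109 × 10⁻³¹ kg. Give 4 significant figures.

atomic unit of electric current: I_au = e E_h/ℏ = m_e e⁵/((4πε₀)²ℏ³) = 6.612 × 10⁻³ A.
8.49 × 10⁻²⁷ / 6.612 × 10⁻³ = 1.284 × 10⁻²⁴

1.284 × 10⁻²⁴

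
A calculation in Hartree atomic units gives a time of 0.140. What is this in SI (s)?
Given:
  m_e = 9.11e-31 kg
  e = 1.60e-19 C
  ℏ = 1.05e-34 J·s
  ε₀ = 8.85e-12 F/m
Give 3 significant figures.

3.36e-18 s

One atomic unit of time: τ_au = (4πε₀)²ℏ³/(m_e e⁴) = 2.40e-17 s.
0.140 × 2.40e-17 s = 3.36e-18 s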